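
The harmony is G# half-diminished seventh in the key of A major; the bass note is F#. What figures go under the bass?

F# is the seventh of G# half-diminished seventh, so the chord is in third inversion.
A seventh chord in third inversion is figured 6/4/2, conventionally abbreviated 4/2.

4/2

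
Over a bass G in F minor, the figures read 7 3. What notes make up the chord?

G, Bb, Db, F

The written figures 7 3 are shorthand for 7/5/3: the 5 is implied.
A third above G in this key is Bb.
A fifth above G in this key is Db.
A seventh above G in this key is F.
Together with the bass G, this spells G half-diminished seventh in root position.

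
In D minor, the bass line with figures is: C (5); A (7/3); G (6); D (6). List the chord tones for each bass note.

C, E, G | A, C, E, G | G, Bb, E | D, F, Bb

C (5/3): C, E, G.
A (7/5/3): A, C, E, G.
G (6/3): G, Bb, E.
D (6/3): D, F, Bb.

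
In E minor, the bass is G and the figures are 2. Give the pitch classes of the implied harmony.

The written figures 2 are shorthand for 6/4/2: the 6/4 are implied.
A second above G in this key is A.
A fourth above G in this key is C.
A sixth above G in this key is E.
Together with the bass G, this spells A minor seventh in third inversion.

G, A, C, E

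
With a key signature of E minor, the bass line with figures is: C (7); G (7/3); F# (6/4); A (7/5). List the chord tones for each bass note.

C, E, G, B | G, B, D, F# | F#, B, D | A, C, E, G

C (7/5/3): C, E, G, B.
G (7/5/3): G, B, D, F#.
F# (6/4): F#, B, D.
A (7/5/3): A, C, E, G.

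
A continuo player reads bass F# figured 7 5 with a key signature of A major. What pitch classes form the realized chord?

The written figures 7 5 are shorthand for 7/5/3: the 3 is implied.
A third above F# in this key is A.
A fifth above F# in this key is C#.
A seventh above F# in this key is E.
Together with the bass F#, this spells F# minor seventh in root position.

F#, A, C#, E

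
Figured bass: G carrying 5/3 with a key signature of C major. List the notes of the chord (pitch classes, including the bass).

G, B, D

A third above G in this key is B.
A fifth above G in this key is D.
Together with the bass G, this spells G major in root position.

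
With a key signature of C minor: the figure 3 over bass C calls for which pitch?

Eb

Counting 2 letter steps above C lands on E; in C minor, that letter is Eb.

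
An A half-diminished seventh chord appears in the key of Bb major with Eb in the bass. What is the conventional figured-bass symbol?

Eb is the fifth of A half-diminished seventh, so the chord is in second inversion.
A seventh chord in second inversion is figured 6/4/3, conventionally abbreviated 4/3.

4/3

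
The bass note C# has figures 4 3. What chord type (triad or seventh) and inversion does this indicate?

seventh chord, second inversion

4 3 is shorthand for 6/4/3.
Intervals of 6/4/3 above the bass form a seventh chord; the bass is the fifth, so this is second inversion.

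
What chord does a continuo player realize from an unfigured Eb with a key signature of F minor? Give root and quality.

Eb major

An unfigured bass indicates a triad in root position.
In root position the bass is the root, so the root is Eb.
The chord tones are Eb, G, Bb, giving Eb major.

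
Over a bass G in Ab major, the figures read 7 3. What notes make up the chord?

The written figures 7 3 are shorthand for 7/5/3: the 5 is implied.
A third above G in this key is Bb.
A fifth above G in this key is Db.
A seventh above G in this key is F.
Together with the bass G, this spells G half-diminished seventh in root position.

G, Bb, Db, F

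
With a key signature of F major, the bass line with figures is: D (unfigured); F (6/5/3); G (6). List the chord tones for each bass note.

D (5/3): D, F, A.
F (6/5/3): F, A, C, D.
G (6/3): G, Bb, E.

D, F, A | F, A, C, D | G, Bb, E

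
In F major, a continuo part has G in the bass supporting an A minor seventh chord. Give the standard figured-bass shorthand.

4/2

G is the seventh of A minor seventh, so the chord is in third inversion.
A seventh chord in third inversion is figured 6/4/2, conventionally abbreviated 4/2.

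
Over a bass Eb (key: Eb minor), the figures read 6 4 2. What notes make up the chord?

A second above Eb in this key is F.
A fourth above Eb in this key is Ab.
A sixth above Eb in this key is Cb.
Together with the bass Eb, this spells F half-diminished seventh in third inversion.

Eb, F, Ab, Cb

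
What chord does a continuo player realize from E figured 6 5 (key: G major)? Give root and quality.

C major seventh

The figures 6 5 indicate a seventh chord in first inversion.
In first inversion the root lies a sixth above the bass: a sixth above E in G major is C.
The chord tones are E, G, B, C, giving C major seventh.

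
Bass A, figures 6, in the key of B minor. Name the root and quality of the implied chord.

The figures 6 indicate a triad in first inversion.
In first inversion the root lies a sixth above the bass: a sixth above A in B minor is F#.
The chord tones are A, C#, F#, giving F# minor.

F# minor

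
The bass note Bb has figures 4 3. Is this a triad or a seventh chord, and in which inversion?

4 3 is shorthand for 6/4/3.
Intervals of 6/4/3 above the bass form a seventh chord; the bass is the fifth, so this is second inversion.

seventh chord, second inversion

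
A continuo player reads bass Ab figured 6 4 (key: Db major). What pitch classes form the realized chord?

Ab, Db, F

A fourth above Ab in this key is Db.
A sixth above Ab in this key is F.
Together with the bass Ab, this spells Db major in second inversion.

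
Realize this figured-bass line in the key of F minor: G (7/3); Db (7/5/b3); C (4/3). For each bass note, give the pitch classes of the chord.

G (7/5/3): G, Bb, Db, F.
Db (7/5/b3): Db, Fb, Ab, C.
C (6/4/3): C, Eb, F, Ab.

G, Bb, Db, F | Db, Fb, Ab, C | C, Eb, F, Ab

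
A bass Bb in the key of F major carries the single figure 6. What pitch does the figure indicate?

G

Counting 5 letter steps above Bb lands on G; in F major, that letter is G.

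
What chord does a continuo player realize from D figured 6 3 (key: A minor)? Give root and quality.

B diminished

The figures 6 3 indicate a triad in first inversion.
In first inversion the root lies a sixth above the bass: a sixth above D in A minor is B.
The chord tones are D, F, B, giving B diminished.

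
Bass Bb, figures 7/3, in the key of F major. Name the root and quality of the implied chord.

Bb major seventh

The figures 7/3 indicate a seventh chord in root position.
In root position the bass is the root, so the root is Bb.
The chord tones are Bb, D, F, A, giving Bb major seventh.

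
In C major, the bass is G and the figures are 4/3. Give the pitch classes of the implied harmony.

The written figures 4/3 are shorthand for 6/4/3: the 6 is implied.
A third above G in this key is B.
A fourth above G in this key is C.
A sixth above G in this key is E.
Together with the bass G, this spells C major seventh in second inversion.

G, B, C, E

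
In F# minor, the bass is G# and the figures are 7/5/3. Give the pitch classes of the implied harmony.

A third above G# in this key is B.
A fifth above G# in this key is D.
A seventh above G# in this key is F#.
Together with the bass G#, this spells G# half-diminished seventh in root position.

G#, B, D, F#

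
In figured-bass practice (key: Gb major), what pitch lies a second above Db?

Eb

Counting 1 letter step above Db lands on E; in Gb major, that letter is Eb.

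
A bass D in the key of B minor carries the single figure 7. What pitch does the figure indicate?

Counting 6 letter steps above D lands on C; in B minor, that letter is C#.

C#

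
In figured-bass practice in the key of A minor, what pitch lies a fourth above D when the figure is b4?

Gb

Counting 3 letter steps above D lands on G; in A minor, that letter is G.
The b4 figure lowers it a semitone, giving Gb.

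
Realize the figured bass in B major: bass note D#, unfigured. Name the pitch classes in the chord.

D#, F#, A#

An unfigured bass implies 5/3.
A third above D# in this key is F#.
A fifth above D# in this key is A#.
Together with the bass D#, this spells D# minor in root position.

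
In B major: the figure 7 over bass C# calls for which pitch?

B

Counting 6 letter steps above C# lands on B; in B major, that letter is B.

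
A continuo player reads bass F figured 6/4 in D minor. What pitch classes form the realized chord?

F, Bb, D

A fourth above F in this key is Bb.
A sixth above F in this key is D.
Together with the bass F, this spells Bb major in second inversion.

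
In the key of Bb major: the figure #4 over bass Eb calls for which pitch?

A#

Counting 3 letter steps above Eb lands on A; in Bb major, that letter is A.
The #4 figure raises it a semitone, giving A#.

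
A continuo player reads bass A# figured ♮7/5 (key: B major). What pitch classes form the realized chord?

A#, C#, E, G

The written figures ♮7/5 are shorthand for 7/5/3: the 3 is implied.
A third above A# in this key is C#.
A fifth above A# in this key is E.
A seventh above A# in this key is G#, made natural (G) by the ♮ figure.
Together with the bass A#, this spells A# diminished seventh in root position.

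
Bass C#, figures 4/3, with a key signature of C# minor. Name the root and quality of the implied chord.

The figures 4/3 indicate a seventh chord in second inversion.
In second inversion the root lies a fourth above the bass: a fourth above C# in C# minor is F#.
The chord tones are C#, E, F#, A, giving F# minor seventh.

F# minor seventh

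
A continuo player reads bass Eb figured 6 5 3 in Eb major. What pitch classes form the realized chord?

Eb, G, Bb, C

A third above Eb in this key is G.
A fifth above Eb in this key is Bb.
A sixth above Eb in this key is C.
Together with the bass Eb, this spells C minor seventh in first inversion.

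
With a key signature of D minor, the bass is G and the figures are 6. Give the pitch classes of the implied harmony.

G, Bb, E

The written figures 6 are shorthand for 6/3: the 3 is implied.
A third above G in this key is Bb.
A sixth above G in this key is E.
Together with the bass G, this spells E diminished in first inversion.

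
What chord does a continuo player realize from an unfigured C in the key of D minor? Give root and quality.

C major

An unfigured bass indicates a triad in root position.
In root position the bass is the root, so the root is C.
The chord tones are C, E, G, giving C major.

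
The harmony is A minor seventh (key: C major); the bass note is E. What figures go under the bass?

4/3

E is the fifth of A minor seventh, so the chord is in second inversion.
A seventh chord in second inversion is figured 6/4/3, conventionally abbreviated 4/3.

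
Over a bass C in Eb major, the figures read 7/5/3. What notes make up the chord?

A third above C in this key is Eb.
A fifth above C in this key is G.
A seventh above C in this key is Bb.
Together with the bass C, this spells C minor seventh in root position.

C, Eb, G, Bb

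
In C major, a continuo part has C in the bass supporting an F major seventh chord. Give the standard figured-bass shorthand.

C is the fifth of F major seventh, so the chord is in second inversion.
A seventh chord in second inversion is figured 6/4/3, conventionally abbreviated 4/3.

4/3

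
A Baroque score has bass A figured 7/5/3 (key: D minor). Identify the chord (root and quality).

A minor seventh

The figures 7/5/3 indicate a seventh chord in root position.
In root position the bass is the root, so the root is A.
The chord tones are A, C, E, G, giving A minor seventh.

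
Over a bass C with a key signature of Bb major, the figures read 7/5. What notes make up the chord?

The written figures 7/5 are shorthand for 7/5/3: the 3 is implied.
A third above C in this key is Eb.
A fifth above C in this key is G.
A seventh above C in this key is Bb.
Together with the bass C, this spells C minor seventh in root position.

C, Eb, G, Bb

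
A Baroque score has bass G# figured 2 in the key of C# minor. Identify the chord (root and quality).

The figures 2 indicate a seventh chord in third inversion.
In third inversion the root lies a second above the bass: a second above G# in C# minor is A.
The chord tones are G#, A, C#, E, giving A major seventh.

A major seventh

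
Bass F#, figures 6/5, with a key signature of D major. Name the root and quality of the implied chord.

The figures 6/5 indicate a seventh chord in first inversion.
In first inversion the root lies a sixth above the bass: a sixth above F# in D major is D.
The chord tones are F#, A, C#, D, giving D major seventh.

D major seventh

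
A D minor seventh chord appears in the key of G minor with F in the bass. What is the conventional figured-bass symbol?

F is the third of D minor seventh, so the chord is in first inversion.
A seventh chord in first inversion is figured 6/5/3, conventionally abbreviated 6/5.

6/5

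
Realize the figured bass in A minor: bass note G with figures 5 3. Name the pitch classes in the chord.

A third above G in this key is B.
A fifth above G in this key is D.
Together with the bass G, this spells G major in root position.

G, B, D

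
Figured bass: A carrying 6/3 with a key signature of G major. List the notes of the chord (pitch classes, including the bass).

A, C, F#

A third above A in this key is C.
A sixth above A in this key is F#.
Together with the bass A, this spells F# diminished in first inversion.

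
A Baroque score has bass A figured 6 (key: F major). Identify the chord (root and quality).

The figures 6 indicate a triad in first inversion.
In first inversion the root lies a sixth above the bass: a sixth above A in F major is F.
The chord tones are A, C, F, giving F major.

F major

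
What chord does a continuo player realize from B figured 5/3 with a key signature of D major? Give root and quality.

B minor

The figures 5/3 indicate a triad in root position.
In root position the bass is the root, so the root is B.
The chord tones are B, D, F#, giving B minor.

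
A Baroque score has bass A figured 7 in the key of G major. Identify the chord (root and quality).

A minor seventh

The figures 7 indicate a seventh chord in root position.
In root position the bass is the root, so the root is A.
The chord tones are A, C, E, G, giving A minor seventh.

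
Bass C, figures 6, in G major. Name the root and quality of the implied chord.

A minor

The figures 6 indicate a triad in first inversion.
In first inversion the root lies a sixth above the bass: a sixth above C in G major is A.
The chord tones are C, E, A, giving A minor.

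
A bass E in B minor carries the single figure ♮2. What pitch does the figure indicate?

F

Counting 1 letter step above E lands on F; in B minor, that letter is F#.
The ♮2 figure makes it natural, giving F.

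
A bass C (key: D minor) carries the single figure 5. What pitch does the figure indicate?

Counting 4 letter steps above C lands on G; in D minor, that letter is G.

G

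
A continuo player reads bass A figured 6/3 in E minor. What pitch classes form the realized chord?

A, C, F#

A third above A in this key is C.
A sixth above A in this key is F#.
Together with the bass A, this spells F# diminished in first inversion.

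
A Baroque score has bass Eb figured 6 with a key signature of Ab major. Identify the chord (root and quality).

The figures 6 indicate a triad in first inversion.
In first inversion the root lies a sixth above the bass: a sixth above Eb in Ab major is C.
The chord tones are Eb, G, C, giving C minor.

C minor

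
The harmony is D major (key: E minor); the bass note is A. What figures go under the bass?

6/4

A is the fifth of D major, so the chord is in second inversion.
A triad in second inversion is figured 6/4, conventionally abbreviated 6/4.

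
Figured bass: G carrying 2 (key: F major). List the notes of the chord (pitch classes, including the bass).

G, A, C, E

The written figures 2 are shorthand for 6/4/2: the 6/4 are implied.
A second above G in this key is A.
A fourth above G in this key is C.
A sixth above G in this key is E.
Together with the bass G, this spells A minor seventh in third inversion.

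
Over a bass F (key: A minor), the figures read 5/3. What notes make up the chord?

A third above F in this key is A.
A fifth above F in this key is C.
Together with the bass F, this spells F major in root position.

F, A, C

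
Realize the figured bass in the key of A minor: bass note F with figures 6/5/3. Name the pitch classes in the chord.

F, A, C, D

A third above F in this key is A.
A fifth above F in this key is C.
A sixth above F in this key is D.
Together with the bass F, this spells D minor seventh in first inversion.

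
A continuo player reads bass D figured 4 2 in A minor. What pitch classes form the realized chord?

The written figures 4 2 are shorthand for 6/4/2: the 6 is implied.
A second above D in this key is E.
A fourth above D in this key is G.
A sixth above D in this key is B.
Together with the bass D, this spells E minor seventh in third inversion.

D, E, G, B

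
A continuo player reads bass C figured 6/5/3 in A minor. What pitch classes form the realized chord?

C, E, G, A

A third above C in this key is E.
A fifth above C in this key is G.
A sixth above C in this key is A.
Together with the bass C, this spells A minor seventh in first inversion.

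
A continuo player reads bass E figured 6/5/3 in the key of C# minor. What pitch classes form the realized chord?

E, G#, B, C#

A third above E in this key is G#.
A fifth above E in this key is B.
A sixth above E in this key is C#.
Together with the bass E, this spells C# minor seventh in first inversion.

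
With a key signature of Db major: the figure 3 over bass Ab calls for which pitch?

Counting 2 letter steps above Ab lands on C; in Db major, that letter is C.

C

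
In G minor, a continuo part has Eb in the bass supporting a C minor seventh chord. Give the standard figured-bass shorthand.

Eb is the third of C minor seventh, so the chord is in first inversion.
A seventh chord in first inversion is figured 6/5/3, conventionally abbreviated 6/5.

6/5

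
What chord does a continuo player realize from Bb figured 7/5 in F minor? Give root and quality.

Bb minor seventh

The figures 7/5 indicate a seventh chord in root position.
In root position the bass is the root, so the root is Bb.
The chord tones are Bb, Db, F, Ab, giving Bb minor seventh.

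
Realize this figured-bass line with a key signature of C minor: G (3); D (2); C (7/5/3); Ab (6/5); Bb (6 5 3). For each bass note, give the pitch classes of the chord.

G, Bb, D | D, Eb, G, Bb | C, Eb, G, Bb | Ab, C, Eb, F | Bb, D, F, G

G (5/3): G, Bb, D.
D (6/4/2): D, Eb, G, Bb.
C (7/5/3): C, Eb, G, Bb.
Ab (6/5/3): Ab, C, Eb, F.
Bb (6/5/3): Bb, D, F, G.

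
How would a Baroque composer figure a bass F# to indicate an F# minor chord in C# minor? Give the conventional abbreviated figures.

no figures

F# is the root of F# minor, so the chord is in root position.
A triad in root position is figured 5/3, conventionally abbreviated (no figures — root-position triad).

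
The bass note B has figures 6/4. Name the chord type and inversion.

Intervals of 6/4 above the bass form a triad; the bass is the fifth, so this is second inversion.

triad, second inversion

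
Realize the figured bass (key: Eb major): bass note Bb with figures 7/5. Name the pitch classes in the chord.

The written figures 7/5 are shorthand for 7/5/3: the 3 is implied.
A third above Bb in this key is D.
A fifth above Bb in this key is F.
A seventh above Bb in this key is Ab.
Together with the bass Bb, this spells Bb dominant seventh in root position.

Bb, D, F, Ab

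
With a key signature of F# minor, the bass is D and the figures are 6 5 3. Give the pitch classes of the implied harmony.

D, F#, A, B

A third above D in this key is F#.
A fifth above D in this key is A.
A sixth above D in this key is B.
Together with the bass D, this spells B minor seventh in first inversion.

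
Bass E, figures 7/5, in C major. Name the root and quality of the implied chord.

E minor seventh

The figures 7/5 indicate a seventh chord in root position.
In root position the bass is the root, so the root is E.
The chord tones are E, G, B, D, giving E minor seventh.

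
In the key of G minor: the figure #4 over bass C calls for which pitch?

F#

Counting 3 letter steps above C lands on F; in G minor, that letter is F.
The #4 figure raises it a semitone, giving F#.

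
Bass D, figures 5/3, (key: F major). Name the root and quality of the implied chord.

The figures 5/3 indicate a triad in root position.
In root position the bass is the root, so the root is D.
The chord tones are D, F, A, giving D minor.

D minor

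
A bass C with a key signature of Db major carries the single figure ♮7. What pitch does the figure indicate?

B

Counting 6 letter steps above C lands on B; in Db major, that letter is Bb.
The ♮7 figure makes it natural, giving B.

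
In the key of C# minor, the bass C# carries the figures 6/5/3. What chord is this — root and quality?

The figures 6/5/3 indicate a seventh chord in first inversion.
In first inversion the root lies a sixth above the bass: a sixth above C# in C# minor is A.
The chord tones are C#, E, G#, A, giving A major seventh.

A major seventh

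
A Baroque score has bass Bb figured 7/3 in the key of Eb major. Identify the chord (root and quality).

The figures 7/3 indicate a seventh chord in root position.
In root position the bass is the root, so the root is Bb.
The chord tones are Bb, D, F, Ab, giving Bb dominant seventh.

Bb dominant seventh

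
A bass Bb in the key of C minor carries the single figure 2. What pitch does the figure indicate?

C

Counting 1 letter step above Bb lands on C; in C minor, that letter is C.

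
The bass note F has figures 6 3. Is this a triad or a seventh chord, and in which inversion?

triad, first inversion

Intervals of 6/3 above the bass form a triad; the bass is the third, so this is first inversion.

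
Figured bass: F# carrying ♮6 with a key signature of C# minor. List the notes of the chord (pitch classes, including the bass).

The written figures ♮6 are shorthand for 6/3: the 3 is implied.
A third above F# in this key is A.
A sixth above F# in this key is D#, made natural (D) by the ♮ figure.
Together with the bass F#, this spells D major in first inversion.

F#, A, D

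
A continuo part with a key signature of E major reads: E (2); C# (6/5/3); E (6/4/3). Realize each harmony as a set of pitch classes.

E, F#, A, C# | C#, E, G#, A | E, G#, A, C#

E (6/4/2): E, F#, A, C#.
C# (6/5/3): C#, E, G#, A.
E (6/4/3): E, G#, A, C#.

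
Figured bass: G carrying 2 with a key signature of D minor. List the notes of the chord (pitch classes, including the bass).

G, A, C, E

The written figures 2 are shorthand for 6/4/2: the 6/4 are implied.
A second above G in this key is A.
A fourth above G in this key is C.
A sixth above G in this key is E.
Together with the bass G, this spells A minor seventh in third inversion.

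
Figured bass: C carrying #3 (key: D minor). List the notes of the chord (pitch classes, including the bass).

C, E#, G

The written figures #3 are shorthand for 5/3: the 5 is implied.
A third above C in this key is E, raised to E# by the sharp.
A fifth above C in this key is G.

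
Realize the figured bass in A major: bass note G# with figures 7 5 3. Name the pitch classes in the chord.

A third above G# in this key is B.
A fifth above G# in this key is D.
A seventh above G# in this key is F#.
Together with the bass G#, this spells G# half-diminished seventh in root position.

G#, B, D, F#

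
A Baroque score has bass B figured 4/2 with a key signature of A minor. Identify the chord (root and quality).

The figures 4/2 indicate a seventh chord in third inversion.
In third inversion the root lies a second above the bass: a second above B in A minor is C.
The chord tones are B, C, E, G, giving C major seventh.

C major seventh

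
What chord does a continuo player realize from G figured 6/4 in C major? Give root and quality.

C major

The figures 6/4 indicate a triad in second inversion.
In second inversion the root lies a fourth above the bass: a fourth above G in C major is C.
The chord tones are G, C, E, giving C major.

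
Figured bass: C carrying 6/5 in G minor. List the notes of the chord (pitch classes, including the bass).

The written figures 6/5 are shorthand for 6/5/3: the 3 is implied.
A third above C in this key is Eb.
A fifth above C in this key is G.
A sixth above C in this key is A.
Together with the bass C, this spells A half-diminished seventh in first inversion.

C, Eb, G, A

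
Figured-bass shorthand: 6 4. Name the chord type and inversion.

triad, second inversion

Intervals of 6/4 above the bass form a triad; the bass is the fifth, so this is second inversion.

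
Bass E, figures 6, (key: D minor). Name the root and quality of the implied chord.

C major

The figures 6 indicate a triad in first inversion.
In first inversion the root lies a sixth above the bass: a sixth above E in D minor is C.
The chord tones are E, G, C, giving C major.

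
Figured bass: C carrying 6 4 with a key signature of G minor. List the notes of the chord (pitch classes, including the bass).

C, F, A

A fourth above C in this key is F.
A sixth above C in this key is A.
Together with the bass C, this spells F major in second inversion.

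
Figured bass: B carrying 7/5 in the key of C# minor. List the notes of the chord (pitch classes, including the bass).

The written figures 7/5 are shorthand for 7/5/3: the 3 is implied.
A third above B in this key is D#.
A fifth above B in this key is F#.
A seventh above B in this key is A.
Together with the bass B, this spells B dominant seventh in root position.

B, D#, F#, A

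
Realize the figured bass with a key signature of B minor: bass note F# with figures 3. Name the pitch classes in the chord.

F#, A, C#

The written figures 3 are shorthand for 5/3: the 5 is implied.
A third above F# in this key is A.
A fifth above F# in this key is C#.
Together with the bass F#, this spells F# minor in root position.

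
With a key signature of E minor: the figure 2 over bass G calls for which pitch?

A

Counting 1 letter step above G lands on A; in E minor, that letter is A.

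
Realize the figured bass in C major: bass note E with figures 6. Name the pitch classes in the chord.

E, G, C

The written figures 6 are shorthand for 6/3: the 3 is implied.
A third above E in this key is G.
A sixth above E in this key is C.
Together with the bass E, this spells C major in first inversion.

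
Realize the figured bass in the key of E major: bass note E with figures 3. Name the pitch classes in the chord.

The written figures 3 are shorthand for 5/3: the 5 is implied.
A third above E in this key is G#.
A fifth above E in this key is B.
Together with the bass E, this spells E major in root position.

E, G#, B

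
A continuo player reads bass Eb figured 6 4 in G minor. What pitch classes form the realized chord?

Eb, A, C

A fourth above Eb in this key is A.
A sixth above Eb in this key is C.
Together with the bass Eb, this spells A diminished in second inversion.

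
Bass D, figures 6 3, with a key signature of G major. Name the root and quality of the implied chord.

B minor

The figures 6 3 indicate a triad in first inversion.
In first inversion the root lies a sixth above the bass: a sixth above D in G major is B.
The chord tones are D, F#, B, giving B minor.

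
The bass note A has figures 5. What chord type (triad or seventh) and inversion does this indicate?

5 is shorthand for 5/3.
Intervals of 5/3 above the bass form a triad; the bass is the root, so this is root position.

triad, root position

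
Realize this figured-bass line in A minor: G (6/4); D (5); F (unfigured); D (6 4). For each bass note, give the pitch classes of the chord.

G, C, E | D, F, A | F, A, C | D, G, B

G (6/4): G, C, E.
D (5/3): D, F, A.
F (5/3): F, A, C.
D (6/4): D, G, B.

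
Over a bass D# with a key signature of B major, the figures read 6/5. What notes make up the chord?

The written figures 6/5 are shorthand for 6/5/3: the 3 is implied.
A third above D# in this key is F#.
A fifth above D# in this key is A#.
A sixth above D# in this key is B.
Together with the bass D#, this spells B major seventh in first inversion.

D#, F#, A#, B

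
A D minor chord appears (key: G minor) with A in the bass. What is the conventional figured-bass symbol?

A is the fifth of D minor, so the chord is in second inversion.
A triad in second inversion is figured 6/4, conventionally abbreviated 6/4.

6/4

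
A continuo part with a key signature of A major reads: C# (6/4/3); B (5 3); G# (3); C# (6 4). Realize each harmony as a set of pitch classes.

C#, E, F#, A | B, D, F# | G#, B, D | C#, F#, A

C# (6/4/3): C#, E, F#, A.
B (5/3): B, D, F#.
G# (5/3): G#, B, D.
C# (6/4): C#, F#, A.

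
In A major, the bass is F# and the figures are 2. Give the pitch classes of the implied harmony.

F#, G#, B, D

The written figures 2 are shorthand for 6/4/2: the 6/4 are implied.
A second above F# in this key is G#.
A fourth above F# in this key is B.
A sixth above F# in this key is D.
Together with the bass F#, this spells G# half-diminished seventh in third inversion.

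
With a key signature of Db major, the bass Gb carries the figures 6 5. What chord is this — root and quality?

The figures 6 5 indicate a seventh chord in first inversion.
In first inversion the root lies a sixth above the bass: a sixth above Gb in Db major is Eb.
The chord tones are Gb, Bb, Db, Eb, giving Eb minor seventh.

Eb minor seventh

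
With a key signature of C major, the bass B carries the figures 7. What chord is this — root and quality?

The figures 7 indicate a seventh chord in root position.
In root position the bass is the root, so the root is B.
The chord tones are B, D, F, A, giving B half-diminished seventh.

B half-diminished seventh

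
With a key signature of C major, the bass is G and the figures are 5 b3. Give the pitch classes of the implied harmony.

G, Bb, D

A third above G in this key is B, lowered to Bb by the flat.
A fifth above G in this key is D.
Together with the bass G, this spells G minor in root position.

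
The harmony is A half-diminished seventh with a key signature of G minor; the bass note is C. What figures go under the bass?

6/5

C is the third of A half-diminished seventh, so the chord is in first inversion.
A seventh chord in first inversion is figured 6/5/3, conventionally abbreviated 6/5.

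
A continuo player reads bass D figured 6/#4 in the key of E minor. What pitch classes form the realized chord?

D, G#, B

A fourth above D in this key is G, raised to G# by the sharp.
A sixth above D in this key is B.
Together with the bass D, this spells G# diminished in second inversion.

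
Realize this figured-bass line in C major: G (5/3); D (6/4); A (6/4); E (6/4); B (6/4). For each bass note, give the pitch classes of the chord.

G (5/3): G, B, D.
D (6/4): D, G, B.
A (6/4): A, D, F.
E (6/4): E, A, C.
B (6/4): B, E, G.

G, B, D | D, G, B | A, D, F | E, A, C | B, E, G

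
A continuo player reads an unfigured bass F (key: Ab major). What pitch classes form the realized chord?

F, Ab, C

An unfigured bass implies 5/3.
A third above F in this key is Ab.
A fifth above F in this key is C.
Together with the bass F, this spells F minor in root position.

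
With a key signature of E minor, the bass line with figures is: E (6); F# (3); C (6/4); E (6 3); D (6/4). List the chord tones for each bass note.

E (6/3): E, G, C.
F# (5/3): F#, A, C.
C (6/4): C, F#, A.
E (6/3): E, G, C.
D (6/4): D, G, B.

E, G, C | F#, A, C | C, F#, A | E, G, C | D, G, B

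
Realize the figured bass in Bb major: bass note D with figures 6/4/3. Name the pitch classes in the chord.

A third above D in this key is F.
A fourth above D in this key is G.
A sixth above D in this key is Bb.
Together with the bass D, this spells G minor seventh in second inversion.

D, F, G, Bb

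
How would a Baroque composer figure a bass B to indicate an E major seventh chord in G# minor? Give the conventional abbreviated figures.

B is the fifth of E major seventh, so the chord is in second inversion.
A seventh chord in second inversion is figured 6/4/3, conventionally abbreviated 4/3.

4/3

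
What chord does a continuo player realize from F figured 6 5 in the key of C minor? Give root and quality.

The figures 6 5 indicate a seventh chord in first inversion.
In first inversion the root lies a sixth above the bass: a sixth above F in C minor is D.
The chord tones are F, Ab, C, D, giving D half-diminished seventh.

D half-diminished seventh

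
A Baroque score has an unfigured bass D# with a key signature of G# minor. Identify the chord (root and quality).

An unfigured bass indicates a triad in root position.
In root position the bass is the root, so the root is D#.
The chord tones are D#, F#, A#, giving D# minor.

D# minor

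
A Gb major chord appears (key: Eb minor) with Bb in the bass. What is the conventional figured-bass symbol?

6

Bb is the third of Gb major, so the chord is in first inversion.
A triad in first inversion is figured 6/3, conventionally abbreviated 6.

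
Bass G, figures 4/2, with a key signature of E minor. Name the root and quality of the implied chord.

The figures 4/2 indicate a seventh chord in third inversion.
In third inversion the root lies a second above the bass: a second above G in E minor is A.
The chord tones are G, A, C, E, giving A minor seventh.

A minor seventh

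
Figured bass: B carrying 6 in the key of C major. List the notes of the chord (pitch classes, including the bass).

The written figures 6 are shorthand for 6/3: the 3 is implied.
A third above B in this key is D.
A sixth above B in this key is G.
Together with the bass B, this spells G major in first inversion.

B, D, G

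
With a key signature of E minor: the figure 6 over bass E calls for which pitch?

C

Counting 5 letter steps above E lands on C; in E minor, that letter is C.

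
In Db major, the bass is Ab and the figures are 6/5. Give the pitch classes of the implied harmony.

The written figures 6/5 are shorthand for 6/5/3: the 3 is implied.
A third above Ab in this key is C.
A fifth above Ab in this key is Eb.
A sixth above Ab in this key is F.
Together with the bass Ab, this spells F minor seventh in first inversion.

Ab, C, Eb, F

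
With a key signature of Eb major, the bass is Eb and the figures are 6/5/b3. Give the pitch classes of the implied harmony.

A third above Eb in this key is G, lowered to Gb by the flat.
A fifth above Eb in this key is Bb.
A sixth above Eb in this key is C.
Together with the bass Eb, this spells C half-diminished seventh in first inversion.

Eb, Gb, Bb, C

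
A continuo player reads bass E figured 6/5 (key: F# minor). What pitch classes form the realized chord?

E, G#, B, C#

The written figures 6/5 are shorthand for 6/5/3: the 3 is implied.
A third above E in this key is G#.
A fifth above E in this key is B.
A sixth above E in this key is C#.
Together with the bass E, this spells C# minor seventh in first inversion.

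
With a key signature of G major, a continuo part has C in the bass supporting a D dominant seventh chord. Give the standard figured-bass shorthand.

C is the seventh of D dominant seventh, so the chord is in third inversion.
A seventh chord in third inversion is figured 6/4/2, conventionally abbreviated 4/2.

4/2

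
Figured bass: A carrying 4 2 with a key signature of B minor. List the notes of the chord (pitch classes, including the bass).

The written figures 4 2 are shorthand for 6/4/2: the 6 is implied.
A second above A in this key is B.
A fourth above A in this key is D.
A sixth above A in this key is F#.
Together with the bass A, this spells B minor seventh in third inversion.

A, B, D, F#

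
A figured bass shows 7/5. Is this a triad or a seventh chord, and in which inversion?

7/5 is shorthand for 7/5/3.
Intervals of 7/5/3 above the bass form a seventh chord; the bass is the root, so this is root position.

seventh chord, root position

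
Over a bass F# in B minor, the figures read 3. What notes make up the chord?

The written figures 3 are shorthand for 5/3: the 5 is implied.
A third above F# in this key is A.
A fifth above F# in this key is C#.
Together with the bass F#, this spells F# minor in root position.

F#, A, C#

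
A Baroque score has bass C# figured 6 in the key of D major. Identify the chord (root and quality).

The figures 6 indicate a triad in first inversion.
In first inversion the root lies a sixth above the bass: a sixth above C# in D major is A.
The chord tones are C#, E, A, giving A major.

A major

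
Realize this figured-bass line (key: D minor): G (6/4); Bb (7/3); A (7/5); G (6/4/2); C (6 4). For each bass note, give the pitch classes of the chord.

G (6/4): G, C, E.
Bb (7/5/3): Bb, D, F, A.
A (7/5/3): A, C, E, G.
G (6/4/2): G, A, C, E.
C (6/4): C, F, A.

G, C, E | Bb, D, F, A | A, C, E, G | G, A, C, E | C, F, A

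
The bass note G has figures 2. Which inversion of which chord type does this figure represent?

seventh chord, third inversion

2 is shorthand for 6/4/2.
Intervals of 6/4/2 above the bass form a seventh chord; the bass is the seventh, so this is third inversion.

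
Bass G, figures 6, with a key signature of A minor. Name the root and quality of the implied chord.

The figures 6 indicate a triad in first inversion.
In first inversion the root lies a sixth above the bass: a sixth above G in A minor is E.
The chord tones are G, B, E, giving E minor.

E minor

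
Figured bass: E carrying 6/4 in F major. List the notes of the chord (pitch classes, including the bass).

A fourth above E in this key is A.
A sixth above E in this key is C.
Together with the bass E, this spells A minor in second inversion.

E, A, C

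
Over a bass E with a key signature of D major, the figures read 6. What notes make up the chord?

E, G, C#

The written figures 6 are shorthand for 6/3: the 3 is implied.
A third above E in this key is G.
A sixth above E in this key is C#.
Together with the bass E, this spells C# diminished in first inversion.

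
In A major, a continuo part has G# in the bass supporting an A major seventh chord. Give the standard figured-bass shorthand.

G# is the seventh of A major seventh, so the chord is in third inversion.
A seventh chord in third inversion is figured 6/4/2, conventionally abbreviated 4/2.

4/2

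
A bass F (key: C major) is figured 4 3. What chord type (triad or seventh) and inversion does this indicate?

seventh chord, second inversion

4 3 is shorthand for 6/4/3.
Intervals of 6/4/3 above the bass form a seventh chord; the bass is the fifth, so this is second inversion.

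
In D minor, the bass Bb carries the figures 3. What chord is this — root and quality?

Bb major

The figures 3 indicate a triad in root position.
In root position the bass is the root, so the root is Bb.
The chord tones are Bb, D, F, giving Bb major.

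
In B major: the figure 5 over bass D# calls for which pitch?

Counting 4 letter steps above D# lands on A; in B major, that letter is A#.

A#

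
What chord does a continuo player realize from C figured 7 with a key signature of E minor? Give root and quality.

The figures 7 indicate a seventh chord in root position.
In root position the bass is the root, so the root is C.
The chord tones are C, E, G, B, giving C major seventh.

C major seventh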